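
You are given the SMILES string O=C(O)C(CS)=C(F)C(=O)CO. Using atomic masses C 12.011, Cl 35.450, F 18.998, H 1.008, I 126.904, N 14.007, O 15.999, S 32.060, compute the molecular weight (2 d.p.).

First, the molecular formula is C6H7FO4S (counting implicit H from valence).
  C: 6 × 12.011 = 72.066
  F: 1 × 18.998 = 18.998
  H: 7 × 1.008 = 7.056
  O: 4 × 15.999 = 63.996
  S: 1 × 32.060 = 32.060
Sum: 6×12.011 + 1×18.998 + 7×1.008 + 4×15.999 + 1×32.060 = 194.176 → 194.18 g/mol.

194.18 g/mol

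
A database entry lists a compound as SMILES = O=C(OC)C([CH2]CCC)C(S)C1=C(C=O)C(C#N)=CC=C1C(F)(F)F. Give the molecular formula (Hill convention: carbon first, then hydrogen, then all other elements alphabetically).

C17H18F3NO3S

Walk through each heavy atom and fill implicit hydrogens from standard valence (C 4, N 3, O 2, S 2, halogen 1):
  atom 1: O, bond orders sum to 2 (valence 2) → 0 H
  atom 2: C, bond orders sum to 4 (valence 4) → 0 H
  atom 3: O, bond orders sum to 2 (valence 2) → 0 H
  atom 4: C, bond orders sum to 1 (valence 4) → 3 H
  atom 5: C, bond orders sum to 3 (valence 4) → 1 H
  atom 6: C with explicit H count 2
  atom 7: C, bond orders sum to 2 (valence 4) → 2 H
  atom 8: C, bond orders sum to 2 (valence 4) → 2 H
  atom 9: C, bond orders sum to 1 (valence 4) → 3 H
  atom 10: C, bond orders sum to 3 (valence 4) → 1 H
  atom 11: S, bond orders sum to 1 (valence 2) → 1 H
  atom 12: C, bond orders sum to 4 (valence 4) → 0 H
  atom 13: C, bond orders sum to 4 (valence 4) → 0 H
  atom 14: C, bond orders sum to 3 (valence 4) → 1 H
  atom 15: O, bond orders sum to 2 (valence 2) → 0 H
  atom 16: C, bond orders sum to 4 (valence 4) → 0 H
  atom 17: C, bond orders sum to 4 (valence 4) → 0 H
  atom 18: N, bond orders sum to 3 (valence 3) → 0 H
  atom 19: C, bond orders sum to 3 (valence 4) → 1 H
  atom 20: C, bond orders sum to 3 (valence 4) → 1 H
  atom 21: C, bond orders sum to 4 (valence 4) → 0 H
  atom 22: C, bond orders sum to 4 (valence 4) → 0 H
  atom 23: F (halogen, monovalent) → 0 H
  atom 24: F (halogen, monovalent) → 0 H
  atom 25: F (halogen, monovalent) → 0 H
Totals → C:17, H:18, F:3, N:1, O:3, S:1.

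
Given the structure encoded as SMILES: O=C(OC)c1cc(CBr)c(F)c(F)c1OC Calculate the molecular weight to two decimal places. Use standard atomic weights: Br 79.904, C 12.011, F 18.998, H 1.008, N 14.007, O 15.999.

295.08 g/mol

First, the molecular formula is C10H9BrF2O3 (counting implicit H from valence).
  Br: 1 × 79.904 = 79.904
  C: 10 × 12.011 = 120.110
  F: 2 × 18.998 = 37.996
  H: 9 × 1.008 = 9.072
  O: 3 × 15.999 = 47.997
Sum: 1×79.904 + 10×12.011 + 2×18.998 + 9×1.008 + 3×15.999 = 295.079 → 295.08 g/mol.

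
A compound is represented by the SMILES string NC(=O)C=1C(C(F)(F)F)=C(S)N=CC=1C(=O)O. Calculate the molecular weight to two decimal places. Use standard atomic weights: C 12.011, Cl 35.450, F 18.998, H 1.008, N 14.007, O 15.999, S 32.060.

First, the molecular formula is C8H5F3N2O3S (counting implicit H from valence).
  C: 8 × 12.011 = 96.088
  F: 3 × 18.998 = 56.994
  H: 5 × 1.008 = 5.040
  N: 2 × 14.007 = 28.014
  O: 3 × 15.999 = 47.997
  S: 1 × 32.060 = 32.060
Sum: 8×12.011 + 3×18.998 + 5×1.008 + 2×14.007 + 3×15.999 + 1×32.060 = 266.193 → 266.19 g/mol.

266.19 g/mol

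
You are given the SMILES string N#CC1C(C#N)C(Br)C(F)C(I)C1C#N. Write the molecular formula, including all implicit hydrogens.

Walk through each heavy atom and fill implicit hydrogens from standard valence (C 4, N 3, O 2, S 2, halogen 1):
  atom 1: N, bond orders sum to 3 (valence 3) → 0 H
  atom 2: C, bond orders sum to 4 (valence 4) → 0 H
  atom 3: C, bond orders sum to 3 (valence 4) → 1 H
  atom 4: C, bond orders sum to 3 (valence 4) → 1 H
  atom 5: C, bond orders sum to 4 (valence 4) → 0 H
  atom 6: N, bond orders sum to 3 (valence 3) → 0 H
  atom 7: C, bond orders sum to 3 (valence 4) → 1 H
  atom 8: Br (halogen, monovalent) → 0 H
  atom 9: C, bond orders sum to 3 (valence 4) → 1 H
  atom 10: F (halogen, monovalent) → 0 H
  atom 11: C, bond orders sum to 3 (valence 4) → 1 H
  atom 12: I (halogen, monovalent) → 0 H
  atom 13: C, bond orders sum to 3 (valence 4) → 1 H
  atom 14: C, bond orders sum to 4 (valence 4) → 0 H
  atom 15: N, bond orders sum to 3 (valence 3) → 0 H
Totals → C:9, H:6, Br:1, F:1, I:1, N:3.
In Hill order: C9H6BrFIN3.

C9H6BrFIN3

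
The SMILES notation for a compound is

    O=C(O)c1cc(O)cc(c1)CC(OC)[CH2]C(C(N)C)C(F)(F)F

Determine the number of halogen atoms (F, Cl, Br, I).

Halogen atoms appear at heavy-atom positions 21, 22, 23 (3×F).
Other groups present: 1 carboxylic acid, 1 ether, 1 hydroxyl, 1 primary amine.
Halogen count: 3.

3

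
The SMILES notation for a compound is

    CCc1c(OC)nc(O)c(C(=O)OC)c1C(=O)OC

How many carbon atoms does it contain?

12

Count every carbon token in the SMILES (each C, including those in ring-closure positions and inside branches).
Carbon count: 12.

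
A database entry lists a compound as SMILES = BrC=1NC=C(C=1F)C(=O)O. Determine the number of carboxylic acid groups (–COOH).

The carboxylic acid motif appears at heavy-atom position 8 in the SMILES.
Carboxylic acid count: 1.

1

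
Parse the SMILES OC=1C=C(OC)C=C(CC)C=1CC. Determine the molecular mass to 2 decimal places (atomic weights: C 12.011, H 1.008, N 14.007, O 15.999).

First, the molecular formula is C11H16O2 (counting implicit H from valence).
  C: 11 × 12.011 = 132.121
  H: 16 × 1.008 = 16.128
  O: 2 × 15.999 = 31.998
Sum: 11×12.011 + 16×1.008 + 2×15.999 = 180.247 → 180.25 g/mol.

180.25 g/mol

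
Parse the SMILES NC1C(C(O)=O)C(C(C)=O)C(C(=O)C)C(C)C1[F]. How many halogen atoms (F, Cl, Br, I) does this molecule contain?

Halogen atoms appear at heavy-atom position 18 (1×F).
Other groups present: 1 carboxylic acid, 2 ketone, 1 primary amine.
Halogen count: 1.

1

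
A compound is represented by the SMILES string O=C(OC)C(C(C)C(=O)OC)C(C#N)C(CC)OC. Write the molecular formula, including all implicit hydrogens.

Walk through each heavy atom and fill implicit hydrogens from standard valence (C 4, N 3, O 2, S 2, halogen 1):
  atom 1: O, bond orders sum to 2 (valence 2) → 0 H
  atom 2: C, bond orders sum to 4 (valence 4) → 0 H
  atom 3: O, bond orders sum to 2 (valence 2) → 0 H
  atom 4: C, bond orders sum to 1 (valence 4) → 3 H
  atom 5: C, bond orders sum to 3 (valence 4) → 1 H
  atom 6: C, bond orders sum to 3 (valence 4) → 1 H
  atom 7: C, bond orders sum to 1 (valence 4) → 3 H
  atom 8: C, bond orders sum to 4 (valence 4) → 0 H
  atom 9: O, bond orders sum to 2 (valence 2) → 0 H
  atom 10: O, bond orders sum to 2 (valence 2) → 0 H
  atom 11: C, bond orders sum to 1 (valence 4) → 3 H
  atom 12: C, bond orders sum to 3 (valence 4) → 1 H
  atom 13: C, bond orders sum to 4 (valence 4) → 0 H
  atom 14: N, bond orders sum to 3 (valence 3) → 0 H
  atom 15: C, bond orders sum to 3 (valence 4) → 1 H
  atom 16: C, bond orders sum to 2 (valence 4) → 2 H
  atom 17: C, bond orders sum to 1 (valence 4) → 3 H
  atom 18: O, bond orders sum to 2 (valence 2) → 0 H
  atom 19: C, bond orders sum to 1 (valence 4) → 3 H
Totals → C:13, H:21, N:1, O:5.
In Hill order: C13H21NO5.

C13H21NO5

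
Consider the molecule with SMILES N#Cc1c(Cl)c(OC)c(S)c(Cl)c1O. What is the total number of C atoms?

Count every carbon token in the SMILES (each C, including those in ring-closure positions and inside branches).
Carbon count: 8.

8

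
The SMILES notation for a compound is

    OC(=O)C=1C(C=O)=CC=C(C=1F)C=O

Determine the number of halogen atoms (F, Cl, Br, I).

Halogen atoms appear at heavy-atom position 12 (1×F).
Other groups present: 2 aldehyde, 1 carboxylic acid.
Halogen count: 1.

1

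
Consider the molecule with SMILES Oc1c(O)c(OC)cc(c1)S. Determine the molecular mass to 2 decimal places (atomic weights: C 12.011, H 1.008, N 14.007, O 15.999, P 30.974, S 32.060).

First, the molecular formula is C7H8O3S (counting implicit H from valence).
  C: 7 × 12.011 = 84.077
  H: 8 × 1.008 = 8.064
  O: 3 × 15.999 = 47.997
  S: 1 × 32.060 = 32.060
Sum: 7×12.011 + 8×1.008 + 3×15.999 + 1×32.060 = 172.198 → 172.20 g/mol.

172.20 g/mol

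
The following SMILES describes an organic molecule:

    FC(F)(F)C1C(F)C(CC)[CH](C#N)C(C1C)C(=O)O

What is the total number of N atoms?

Scan the SMILES for N atoms (remember two-letter symbols like Cl and Br are single atoms).
Nitrogen count: 1.

1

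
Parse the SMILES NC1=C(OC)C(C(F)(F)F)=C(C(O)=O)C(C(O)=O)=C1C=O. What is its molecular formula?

C11H8F3NO6

Walk through each heavy atom and fill implicit hydrogens from standard valence (C 4, N 3, O 2, S 2, halogen 1):
  atom 1: N, bond orders sum to 1 (valence 3) → 2 H
  atom 2: C, bond orders sum to 4 (valence 4) → 0 H
  atom 3: C, bond orders sum to 4 (valence 4) → 0 H
  atom 4: O, bond orders sum to 2 (valence 2) → 0 H
  atom 5: C, bond orders sum to 1 (valence 4) → 3 H
  atom 6: C, bond orders sum to 4 (valence 4) → 0 H
  atom 7: C, bond orders sum to 4 (valence 4) → 0 H
  atom 8: F (halogen, monovalent) → 0 H
  atom 9: F (halogen, monovalent) → 0 H
  atom 10: F (halogen, monovalent) → 0 H
  atom 11: C, bond orders sum to 4 (valence 4) → 0 H
  atom 12: C, bond orders sum to 4 (valence 4) → 0 H
  atom 13: O, bond orders sum to 1 (valence 2) → 1 H
  atom 14: O, bond orders sum to 2 (valence 2) → 0 H
  atom 15: C, bond orders sum to 4 (valence 4) → 0 H
  atom 16: C, bond orders sum to 4 (valence 4) → 0 H
  atom 17: O, bond orders sum to 1 (valence 2) → 1 H
  atom 18: O, bond orders sum to 2 (valence 2) → 0 H
  atom 19: C, bond orders sum to 4 (valence 4) → 0 H
  atom 20: C, bond orders sum to 3 (valence 4) → 1 H
  atom 21: O, bond orders sum to 2 (valence 2) → 0 H
Totals → C:11, H:8, F:3, N:1, O:6.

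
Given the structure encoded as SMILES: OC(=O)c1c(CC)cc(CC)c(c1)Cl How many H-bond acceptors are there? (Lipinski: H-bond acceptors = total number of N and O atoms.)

2

N atoms: 0; O atoms: 2.
Lipinski HBA = 0 + 2 = 2.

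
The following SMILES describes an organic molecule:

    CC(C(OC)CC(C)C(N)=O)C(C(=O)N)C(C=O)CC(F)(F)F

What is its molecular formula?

Walk through each heavy atom and fill implicit hydrogens from standard valence (C 4, N 3, O 2, S 2, halogen 1):
  atom 1: C, bond orders sum to 1 (valence 4) → 3 H
  atom 2: C, bond orders sum to 3 (valence 4) → 1 H
  atom 3: C, bond orders sum to 3 (valence 4) → 1 H
  atom 4: O, bond orders sum to 2 (valence 2) → 0 H
  atom 5: C, bond orders sum to 1 (valence 4) → 3 H
  atom 6: C, bond orders sum to 2 (valence 4) → 2 H
  atom 7: C, bond orders sum to 3 (valence 4) → 1 H
  atom 8: C, bond orders sum to 1 (valence 4) → 3 H
  atom 9: C, bond orders sum to 4 (valence 4) → 0 H
  atom 10: N, bond orders sum to 1 (valence 3) → 2 H
  atom 11: O, bond orders sum to 2 (valence 2) → 0 H
  atom 12: C, bond orders sum to 3 (valence 4) → 1 H
  atom 13: C, bond orders sum to 4 (valence 4) → 0 H
  atom 14: O, bond orders sum to 2 (valence 2) → 0 H
  atom 15: N, bond orders sum to 1 (valence 3) → 2 H
  atom 16: C, bond orders sum to 3 (valence 4) → 1 H
  atom 17: C, bond orders sum to 3 (valence 4) → 1 H
  atom 18: O, bond orders sum to 2 (valence 2) → 0 H
  atom 19: C, bond orders sum to 2 (valence 4) → 2 H
  atom 20: C, bond orders sum to 4 (valence 4) → 0 H
  atom 21: F (halogen, monovalent) → 0 H
  atom 22: F (halogen, monovalent) → 0 H
  atom 23: F (halogen, monovalent) → 0 H
Totals → C:14, H:23, F:3, N:2, O:4.
In Hill order: C14H23F3N2O4.

C14H23F3N2O4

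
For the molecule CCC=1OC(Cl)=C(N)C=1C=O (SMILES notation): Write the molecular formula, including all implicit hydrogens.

Walk through each heavy atom and fill implicit hydrogens from standard valence (C 4, N 3, O 2, S 2, halogen 1):
  atom 1: C, bond orders sum to 1 (valence 4) → 3 H
  atom 2: C, bond orders sum to 2 (valence 4) → 2 H
  atom 3: C, bond orders sum to 4 (valence 4) → 0 H
  atom 4: O, bond orders sum to 2 (valence 2) → 0 H
  atom 5: C, bond orders sum to 4 (valence 4) → 0 H
  atom 6: Cl (halogen, monovalent) → 0 H
  atom 7: C, bond orders sum to 4 (valence 4) → 0 H
  atom 8: N, bond orders sum to 1 (valence 3) → 2 H
  atom 9: C, bond orders sum to 4 (valence 4) → 0 H
  atom 10: C, bond orders sum to 3 (valence 4) → 1 H
  atom 11: O, bond orders sum to 2 (valence 2) → 0 H
Totals → C:7, H:8, Cl:1, N:1, O:2.
In Hill order: C7H8ClNO2.

C7H8ClNO2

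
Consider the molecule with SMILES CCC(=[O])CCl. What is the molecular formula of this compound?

C4H7ClO

Walk through each heavy atom and fill implicit hydrogens from standard valence (C 4, N 3, O 2, S 2, halogen 1):
  atom 1: C, bond orders sum to 1 (valence 4) → 3 H
  atom 2: C, bond orders sum to 2 (valence 4) → 2 H
  atom 3: C, bond orders sum to 4 (valence 4) → 0 H
  atom 4: O with explicit H count 0
  atom 5: C, bond orders sum to 2 (valence 4) → 2 H
  atom 6: Cl (halogen, monovalent) → 0 H
Totals → C:4, H:7, Cl:1, O:1.
In Hill order: C4H7ClO.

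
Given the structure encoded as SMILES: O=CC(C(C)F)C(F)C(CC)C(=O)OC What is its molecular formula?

C10H16F2O3

Walk through each heavy atom and fill implicit hydrogens from standard valence (C 4, N 3, O 2, S 2, halogen 1):
  atom 1: O, bond orders sum to 2 (valence 2) → 0 H
  atom 2: C, bond orders sum to 3 (valence 4) → 1 H
  atom 3: C, bond orders sum to 3 (valence 4) → 1 H
  atom 4: C, bond orders sum to 3 (valence 4) → 1 H
  atom 5: C, bond orders sum to 1 (valence 4) → 3 H
  atom 6: F (halogen, monovalent) → 0 H
  atom 7: C, bond orders sum to 3 (valence 4) → 1 H
  atom 8: F (halogen, monovalent) → 0 H
  atom 9: C, bond orders sum to 3 (valence 4) → 1 H
  atom 10: C, bond orders sum to 2 (valence 4) → 2 H
  atom 11: C, bond orders sum to 1 (valence 4) → 3 H
  atom 12: C, bond orders sum to 4 (valence 4) → 0 H
  atom 13: O, bond orders sum to 2 (valence 2) → 0 H
  atom 14: O, bond orders sum to 2 (valence 2) → 0 H
  atom 15: C, bond orders sum to 1 (valence 4) → 3 H
Totals → C:10, H:16, F:2, O:3.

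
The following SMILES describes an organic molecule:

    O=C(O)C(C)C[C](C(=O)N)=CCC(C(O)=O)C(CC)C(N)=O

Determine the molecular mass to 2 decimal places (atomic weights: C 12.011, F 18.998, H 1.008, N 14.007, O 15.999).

First, the molecular formula is C14H22N2O6 (counting implicit H from valence).
  C: 14 × 12.011 = 168.154
  H: 22 × 1.008 = 22.176
  N: 2 × 14.007 = 28.014
  O: 6 × 15.999 = 95.994
Sum: 14×12.011 + 22×1.008 + 2×14.007 + 6×15.999 = 314.338 → 314.34 g/mol.

314.34 g/mol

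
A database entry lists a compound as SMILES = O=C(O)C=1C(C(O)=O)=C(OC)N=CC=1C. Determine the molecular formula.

C9H9NO5

Walk through each heavy atom and fill implicit hydrogens from standard valence (C 4, N 3, O 2, S 2, halogen 1):
  atom 1: O, bond orders sum to 2 (valence 2) → 0 H
  atom 2: C, bond orders sum to 4 (valence 4) → 0 H
  atom 3: O, bond orders sum to 1 (valence 2) → 1 H
  atom 4: C, bond orders sum to 4 (valence 4) → 0 H
  atom 5: C, bond orders sum to 4 (valence 4) → 0 H
  atom 6: C, bond orders sum to 4 (valence 4) → 0 H
  atom 7: O, bond orders sum to 1 (valence 2) → 1 H
  atom 8: O, bond orders sum to 2 (valence 2) → 0 H
  atom 9: C, bond orders sum to 4 (valence 4) → 0 H
  atom 10: O, bond orders sum to 2 (valence 2) → 0 H
  atom 11: C, bond orders sum to 1 (valence 4) → 3 H
  atom 12: N, bond orders sum to 3 (valence 3) → 0 H
  atom 13: C, bond orders sum to 3 (valence 4) → 1 H
  atom 14: C, bond orders sum to 4 (valence 4) → 0 H
  atom 15: C, bond orders sum to 1 (valence 4) → 3 H
Totals → C:9, H:9, N:1, O:5.
In Hill order: C9H9NO5.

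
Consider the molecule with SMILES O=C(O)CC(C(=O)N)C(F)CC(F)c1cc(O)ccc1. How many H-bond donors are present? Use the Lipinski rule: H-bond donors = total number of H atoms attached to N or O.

4

Donors: find every N or O and count the H atoms it carries.
  atom 1 (O): bond orders sum to 2 → 0 H
  atom 3 (O): bond orders sum to 1 → 1 H
  atom 7 (O): bond orders sum to 2 → 0 H
  atom 8 (N): bond orders sum to 1 → 2 H
  atom 17 (O): bond orders sum to 1 → 1 H
Lipinski HBD = 4.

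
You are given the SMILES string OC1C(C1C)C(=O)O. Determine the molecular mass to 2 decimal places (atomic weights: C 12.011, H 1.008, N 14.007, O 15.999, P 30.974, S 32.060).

First, the molecular formula is C5H8O3 (counting implicit H from valence).
  C: 5 × 12.011 = 60.055
  H: 8 × 1.008 = 8.064
  O: 3 × 15.999 = 47.997
Sum: 5×12.011 + 8×1.008 + 3×15.999 = 116.116 → 116.12 g/mol.

116.12 g/mol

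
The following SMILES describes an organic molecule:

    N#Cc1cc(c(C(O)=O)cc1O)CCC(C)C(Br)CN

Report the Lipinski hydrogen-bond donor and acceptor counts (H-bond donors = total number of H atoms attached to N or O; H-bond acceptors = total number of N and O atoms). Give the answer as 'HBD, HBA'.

4, 5

Donors: find every N or O and count the H atoms it carries.
  atom 1 (N): bond orders sum to 3 → 0 H
  atom 8 (O): bond orders sum to 1 → 1 H
  atom 9 (O): bond orders sum to 2 → 0 H
  atom 12 (O): bond orders sum to 1 → 1 H
  atom 20 (N): bond orders sum to 1 → 2 H
Lipinski HBD = 4.
Acceptors: N atoms = 2, O atoms = 3 → HBA = 5.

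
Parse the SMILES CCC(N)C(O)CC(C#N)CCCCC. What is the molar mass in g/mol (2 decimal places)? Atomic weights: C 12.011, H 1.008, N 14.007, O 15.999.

First, the molecular formula is C12H24N2O (counting implicit H from valence).
  C: 12 × 12.011 = 144.132
  H: 24 × 1.008 = 24.192
  N: 2 × 14.007 = 28.014
  O: 1 × 15.999 = 15.999
Sum: 12×12.011 + 24×1.008 + 2×14.007 + 1×15.999 = 212.337 → 212.34 g/mol.

212.34 g/mol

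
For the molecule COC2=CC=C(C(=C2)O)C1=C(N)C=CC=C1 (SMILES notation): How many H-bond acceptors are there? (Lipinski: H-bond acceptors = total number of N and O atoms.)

3

N atoms: 1; O atoms: 2.
Lipinski HBA = 1 + 2 = 3.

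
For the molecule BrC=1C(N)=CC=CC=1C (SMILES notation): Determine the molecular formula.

C7H8BrN

Walk through each heavy atom and fill implicit hydrogens from standard valence (C 4, N 3, O 2, S 2, halogen 1):
  atom 1: Br (halogen, monovalent) → 0 H
  atom 2: C, bond orders sum to 4 (valence 4) → 0 H
  atom 3: C, bond orders sum to 4 (valence 4) → 0 H
  atom 4: N, bond orders sum to 1 (valence 3) → 2 H
  atom 5: C, bond orders sum to 3 (valence 4) → 1 H
  atom 6: C, bond orders sum to 3 (valence 4) → 1 H
  atom 7: C, bond orders sum to 3 (valence 4) → 1 H
  atom 8: C, bond orders sum to 4 (valence 4) → 0 H
  atom 9: C, bond orders sum to 1 (valence 4) → 3 H
Totals → C:7, H:8, Br:1, N:1.
In Hill order: C7H8BrN.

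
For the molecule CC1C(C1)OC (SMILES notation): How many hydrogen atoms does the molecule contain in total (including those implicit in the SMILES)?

Walk through each heavy atom and fill implicit hydrogens from standard valence (C 4, N 3, O 2, S 2, halogen 1):
  atom 1: C, bond orders sum to 1 (valence 4) → 3 H
  atom 2: C, bond orders sum to 3 (valence 4) → 1 H
  atom 3: C, bond orders sum to 3 (valence 4) → 1 H
  atom 4: C, bond orders sum to 2 (valence 4) → 2 H
  atom 5: O, bond orders sum to 2 (valence 2) → 0 H
  atom 6: C, bond orders sum to 1 (valence 4) → 3 H
Total hydrogens: 10.

10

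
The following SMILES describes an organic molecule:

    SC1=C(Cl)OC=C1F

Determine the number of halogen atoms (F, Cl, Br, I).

2

Halogen atoms appear at heavy-atom positions 4, 8 (1×Cl, 1×F).
Other groups present: 1 thiol.
Halogen count: 2.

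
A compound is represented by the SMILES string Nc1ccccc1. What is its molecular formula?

Walk through each heavy atom and fill implicit hydrogens from standard valence (C 4, N 3, O 2, S 2, halogen 1); for lowercase aromatic atoms, an aromatic c carries 1 H when it has two neighbours and 0 H with three, and aromatic n carries 0 H:
  atom 1: N, bond orders sum to 1 (valence 3) → 2 H
  atom 2: aromatic c, 3 neighbours → 0 H
  atom 3: aromatic c, 2 neighbours → 1 H
  atom 4: aromatic c, 2 neighbours → 1 H
  atom 5: aromatic c, 2 neighbours → 1 H
  atom 6: aromatic c, 2 neighbours → 1 H
  atom 7: aromatic c, 2 neighbours → 1 H
Totals → C:6, H:7, N:1.

C6H7N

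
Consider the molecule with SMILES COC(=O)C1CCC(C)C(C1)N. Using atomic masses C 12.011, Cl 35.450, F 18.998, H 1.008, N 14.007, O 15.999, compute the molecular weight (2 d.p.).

171.24 g/mol

First, the molecular formula is C9H17NO2 (counting implicit H from valence).
  C: 9 × 12.011 = 108.099
  H: 17 × 1.008 = 17.136
  N: 1 × 14.007 = 14.007
  O: 2 × 15.999 = 31.998
Sum: 9×12.011 + 17×1.008 + 1×14.007 + 2×15.999 = 171.240 → 171.24 g/mol.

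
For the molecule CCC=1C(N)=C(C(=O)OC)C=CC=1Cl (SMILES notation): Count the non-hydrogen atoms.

14

Every atom symbol written in the SMILES (organic subset) is one heavy atom; implicit H are not written.
Heavy atoms by element → C:10, Cl:1, N:1, O:2.
Total: 14.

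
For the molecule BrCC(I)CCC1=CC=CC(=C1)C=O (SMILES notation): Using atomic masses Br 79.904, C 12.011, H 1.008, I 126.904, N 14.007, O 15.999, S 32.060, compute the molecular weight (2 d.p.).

First, the molecular formula is C11H12BrIO (counting implicit H from valence).
  Br: 1 × 79.904 = 79.904
  C: 11 × 12.011 = 132.121
  H: 12 × 1.008 = 12.096
  I: 1 × 126.904 = 126.904
  O: 1 × 15.999 = 15.999
Sum: 1×79.904 + 11×12.011 + 12×1.008 + 1×126.904 + 1×15.999 = 367.024 → 367.02 g/mol.

367.02 g/mol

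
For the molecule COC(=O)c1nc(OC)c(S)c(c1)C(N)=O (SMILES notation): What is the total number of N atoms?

2

Scan the SMILES for N atoms (remember two-letter symbols like Cl and Br are single atoms).
Nitrogen count: 2.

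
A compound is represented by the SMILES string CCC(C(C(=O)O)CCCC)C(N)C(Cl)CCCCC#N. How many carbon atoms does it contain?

Count every carbon token in the SMILES (each C, including those in ring-closure positions and inside branches).
Carbon count: 16.

16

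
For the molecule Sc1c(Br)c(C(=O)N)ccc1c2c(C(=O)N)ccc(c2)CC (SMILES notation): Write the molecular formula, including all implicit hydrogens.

C16H15BrN2O2S

Walk through each heavy atom and fill implicit hydrogens from standard valence (C 4, N 3, O 2, S 2, halogen 1); for lowercase aromatic atoms, an aromatic c carries 1 H when it has two neighbours and 0 H with three, and aromatic n carries 0 H:
  atom 1: S, bond orders sum to 1 (valence 2) → 1 H
  atom 2: aromatic c, 3 neighbours → 0 H
  atom 3: aromatic c, 3 neighbours → 0 H
  atom 4: Br (halogen, monovalent) → 0 H
  atom 5: aromatic c, 3 neighbours → 0 H
  atom 6: C, bond orders sum to 4 (valence 4) → 0 H
  atom 7: O, bond orders sum to 2 (valence 2) → 0 H
  atom 8: N, bond orders sum to 1 (valence 3) → 2 H
  atom 9: aromatic c, 2 neighbours → 1 H
  atom 10: aromatic c, 2 neighbours → 1 H
  atom 11: aromatic c, 3 neighbours → 0 H
  atom 12: aromatic c, 3 neighbours → 0 H
  atom 13: aromatic c, 3 neighbours → 0 H
  atom 14: C, bond orders sum to 4 (valence 4) → 0 H
  atom 15: O, bond orders sum to 2 (valence 2) → 0 H
  atom 16: N, bond orders sum to 1 (valence 3) → 2 H
  atom 17: aromatic c, 2 neighbours → 1 H
  atom 18: aromatic c, 2 neighbours → 1 H
  atom 19: aromatic c, 3 neighbours → 0 H
  atom 20: aromatic c, 2 neighbours → 1 H
  atom 21: C, bond orders sum to 2 (valence 4) → 2 H
  atom 22: C, bond orders sum to 1 (valence 4) → 3 H
Totals → C:16, H:15, Br:1, N:2, O:2, S:1.
In Hill order: C16H15BrN2O2S.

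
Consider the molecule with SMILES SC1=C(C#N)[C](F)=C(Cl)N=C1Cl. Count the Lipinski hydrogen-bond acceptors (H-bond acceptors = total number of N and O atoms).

N atoms: 2; O atoms: 0.
Lipinski HBA = 2 + 0 = 2.

2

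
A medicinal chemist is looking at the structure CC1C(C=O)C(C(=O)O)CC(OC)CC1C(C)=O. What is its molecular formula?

Walk through each heavy atom and fill implicit hydrogens from standard valence (C 4, N 3, O 2, S 2, halogen 1):
  atom 1: C, bond orders sum to 1 (valence 4) → 3 H
  atom 2: C, bond orders sum to 3 (valence 4) → 1 H
  atom 3: C, bond orders sum to 3 (valence 4) → 1 H
  atom 4: C, bond orders sum to 3 (valence 4) → 1 H
  atom 5: O, bond orders sum to 2 (valence 2) → 0 H
  atom 6: C, bond orders sum to 3 (valence 4) → 1 H
  atom 7: C, bond orders sum to 4 (valence 4) → 0 H
  atom 8: O, bond orders sum to 2 (valence 2) → 0 H
  atom 9: O, bond orders sum to 1 (valence 2) → 1 H
  atom 10: C, bond orders sum to 2 (valence 4) → 2 H
  atom 11: C, bond orders sum to 3 (valence 4) → 1 H
  atom 12: O, bond orders sum to 2 (valence 2) → 0 H
  atom 13: C, bond orders sum to 1 (valence 4) → 3 H
  atom 14: C, bond orders sum to 2 (valence 4) → 2 H
  atom 15: C, bond orders sum to 3 (valence 4) → 1 H
  atom 16: C, bond orders sum to 4 (valence 4) → 0 H
  atom 17: C, bond orders sum to 1 (valence 4) → 3 H
  atom 18: O, bond orders sum to 2 (valence 2) → 0 H
Totals → C:13, H:20, O:5.

C13H20O5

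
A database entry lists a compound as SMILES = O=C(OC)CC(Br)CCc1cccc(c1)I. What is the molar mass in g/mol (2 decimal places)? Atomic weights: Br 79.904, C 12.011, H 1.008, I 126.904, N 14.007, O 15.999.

397.05 g/mol

First, the molecular formula is C12H14BrIO2 (counting implicit H from valence).
  Br: 1 × 79.904 = 79.904
  C: 12 × 12.011 = 144.132
  H: 14 × 1.008 = 14.112
  I: 1 × 126.904 = 126.904
  O: 2 × 15.999 = 31.998
Sum: 1×79.904 + 12×12.011 + 14×1.008 + 1×126.904 + 2×15.999 = 397.050 → 397.05 g/mol.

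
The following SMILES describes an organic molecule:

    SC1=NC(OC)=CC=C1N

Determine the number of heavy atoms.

Every atom symbol written in the SMILES (organic subset) is one heavy atom; implicit H are not written.
Heavy atoms by element → C:6, N:2, O:1, S:1.
Total: 10.

10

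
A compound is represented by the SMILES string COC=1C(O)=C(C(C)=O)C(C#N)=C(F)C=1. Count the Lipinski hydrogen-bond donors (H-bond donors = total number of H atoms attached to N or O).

1

Donors: find every N or O and count the H atoms it carries.
  atom 2 (O): bond orders sum to 2 → 0 H
  atom 5 (O): bond orders sum to 1 → 1 H
  atom 9 (O): bond orders sum to 2 → 0 H
  atom 12 (N): bond orders sum to 3 → 0 H
Lipinski HBD = 1.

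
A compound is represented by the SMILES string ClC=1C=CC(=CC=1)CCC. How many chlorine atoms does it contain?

1

Scan the SMILES for Cl atoms (remember two-letter symbols like Cl and Br are single atoms).
Chlorine count: 1.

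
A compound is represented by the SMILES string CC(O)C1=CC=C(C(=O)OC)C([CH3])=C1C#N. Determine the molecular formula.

C12H13NO3

Walk through each heavy atom and fill implicit hydrogens from standard valence (C 4, N 3, O 2, S 2, halogen 1):
  atom 1: C, bond orders sum to 1 (valence 4) → 3 H
  atom 2: C, bond orders sum to 3 (valence 4) → 1 H
  atom 3: O, bond orders sum to 1 (valence 2) → 1 H
  atom 4: C, bond orders sum to 4 (valence 4) → 0 H
  atom 5: C, bond orders sum to 3 (valence 4) → 1 H
  atom 6: C, bond orders sum to 3 (valence 4) → 1 H
  atom 7: C, bond orders sum to 4 (valence 4) → 0 H
  atom 8: C, bond orders sum to 4 (valence 4) → 0 H
  atom 9: O, bond orders sum to 2 (valence 2) → 0 H
  atom 10: O, bond orders sum to 2 (valence 2) → 0 H
  atom 11: C, bond orders sum to 1 (valence 4) → 3 H
  atom 12: C, bond orders sum to 4 (valence 4) → 0 H
  atom 13: C with explicit H count 3
  atom 14: C, bond orders sum to 4 (valence 4) → 0 H
  atom 15: C, bond orders sum to 4 (valence 4) → 0 H
  atom 16: N, bond orders sum to 3 (valence 3) → 0 H
Totals → C:12, H:13, N:1, O:3.
In Hill order: C12H13NO3.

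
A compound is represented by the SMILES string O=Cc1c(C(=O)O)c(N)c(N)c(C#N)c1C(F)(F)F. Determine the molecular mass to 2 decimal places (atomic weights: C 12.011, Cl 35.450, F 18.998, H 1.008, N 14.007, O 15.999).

First, the molecular formula is C10H6F3N3O3 (counting implicit H from valence).
  C: 10 × 12.011 = 120.110
  F: 3 × 18.998 = 56.994
  H: 6 × 1.008 = 6.048
  N: 3 × 14.007 = 42.021
  O: 3 × 15.999 = 47.997
Sum: 10×12.011 + 3×18.998 + 6×1.008 + 3×14.007 + 3×15.999 = 273.170 → 273.17 g/mol.

273.17 g/mol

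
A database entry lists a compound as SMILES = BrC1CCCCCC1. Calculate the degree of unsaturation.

Degree of unsaturation = (number of rings) + (number of π bonds).
Ring closures in the SMILES: 1.
π bonds: none → 0 DoU from unsaturation.
Total DoU = 1 + 0 = 1.

1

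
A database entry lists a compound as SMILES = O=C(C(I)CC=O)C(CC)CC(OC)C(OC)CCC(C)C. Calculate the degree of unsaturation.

2

Degree of unsaturation = (number of rings) + (number of π bonds).
Ring closures in the SMILES: 0.
π bonds: 2 double bonds (each 1 DoU) → 2 DoU from unsaturation.
Total DoU = 0 + 2 = 2.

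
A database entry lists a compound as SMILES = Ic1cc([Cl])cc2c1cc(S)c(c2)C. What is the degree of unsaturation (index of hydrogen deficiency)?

7

Molecular formula: C11H8ClIS.
DoU = (2C + 2 + N − H − X) / 2, where X is the halogen count and O/S are ignored.
    = (2·11 + 2 + 0 − 8 − 2) / 2 = 14 / 2 = 7.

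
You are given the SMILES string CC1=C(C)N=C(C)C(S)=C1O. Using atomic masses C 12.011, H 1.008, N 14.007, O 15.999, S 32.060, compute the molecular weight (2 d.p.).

First, the molecular formula is C8H11NOS (counting implicit H from valence).
  C: 8 × 12.011 = 96.088
  H: 11 × 1.008 = 11.088
  N: 1 × 14.007 = 14.007
  O: 1 × 15.999 = 15.999
  S: 1 × 32.060 = 32.060
Sum: 8×12.011 + 11×1.008 + 1×14.007 + 1×15.999 + 1×32.060 = 169.242 → 169.24 g/mol.

169.24 g/mol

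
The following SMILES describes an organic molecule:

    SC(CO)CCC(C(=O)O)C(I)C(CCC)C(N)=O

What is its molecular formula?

C12H22INO4S

Walk through each heavy atom and fill implicit hydrogens from standard valence (C 4, N 3, O 2, S 2, halogen 1):
  atom 1: S, bond orders sum to 1 (valence 2) → 1 H
  atom 2: C, bond orders sum to 3 (valence 4) → 1 H
  atom 3: C, bond orders sum to 2 (valence 4) → 2 H
  atom 4: O, bond orders sum to 1 (valence 2) → 1 H
  atom 5: C, bond orders sum to 2 (valence 4) → 2 H
  atom 6: C, bond orders sum to 2 (valence 4) → 2 H
  atom 7: C, bond orders sum to 3 (valence 4) → 1 H
  atom 8: C, bond orders sum to 4 (valence 4) → 0 H
  atom 9: O, bond orders sum to 2 (valence 2) → 0 H
  atom 10: O, bond orders sum to 1 (valence 2) → 1 H
  atom 11: C, bond orders sum to 3 (valence 4) → 1 H
  atom 12: I (halogen, monovalent) → 0 H
  atom 13: C, bond orders sum to 3 (valence 4) → 1 H
  atom 14: C, bond orders sum to 2 (valence 4) → 2 H
  atom 15: C, bond orders sum to 2 (valence 4) → 2 H
  atom 16: C, bond orders sum to 1 (valence 4) → 3 H
  atom 17: C, bond orders sum to 4 (valence 4) → 0 H
  atom 18: N, bond orders sum to 1 (valence 3) → 2 H
  atom 19: O, bond orders sum to 2 (valence 2) → 0 H
Totals → C:12, H:22, I:1, N:1, O:4, S:1.
In Hill order: C12H22INO4S.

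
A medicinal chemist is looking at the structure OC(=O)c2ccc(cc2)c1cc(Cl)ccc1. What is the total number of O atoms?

2

Scan the SMILES for O atoms (remember two-letter symbols like Cl and Br are single atoms).
Oxygen count: 2.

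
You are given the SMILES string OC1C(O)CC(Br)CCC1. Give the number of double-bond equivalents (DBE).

1

Molecular formula: C7H13BrO2.
DoU = (2C + 2 + N − H − X) / 2, where X is the halogen count and O/S are ignored.
    = (2·7 + 2 + 0 − 13 − 1) / 2 = 2 / 2 = 1.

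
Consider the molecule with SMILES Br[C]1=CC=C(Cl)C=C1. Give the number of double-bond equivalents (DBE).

4

Degree of unsaturation = (number of rings) + (number of π bonds).
Ring closures in the SMILES: 1.
π bonds: 3 double bonds (each 1 DoU) → 3 DoU from unsaturation.
Total DoU = 1 + 3 = 4.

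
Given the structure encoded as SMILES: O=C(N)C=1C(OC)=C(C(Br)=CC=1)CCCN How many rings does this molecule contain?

1

In SMILES, each pair of matching ring-closure digits denotes one ring-closing bond; the number of such bonds equals the number of independent rings.
Ring-closure bonds here: 1.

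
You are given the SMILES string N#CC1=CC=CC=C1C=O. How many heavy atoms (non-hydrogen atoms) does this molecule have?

10

Every atom symbol written in the SMILES (organic subset) is one heavy atom; implicit H are not written.
Heavy atoms by element → C:8, N:1, O:1.
Total: 10.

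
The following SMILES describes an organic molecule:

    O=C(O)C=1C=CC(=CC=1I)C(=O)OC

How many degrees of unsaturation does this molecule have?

6

Degree of unsaturation = (number of rings) + (number of π bonds).
Ring closures in the SMILES: 1.
π bonds: 5 double bonds (each 1 DoU) → 5 DoU from unsaturation.
Total DoU = 1 + 5 = 6.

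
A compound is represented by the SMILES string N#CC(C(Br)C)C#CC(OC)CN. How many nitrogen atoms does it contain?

Scan the SMILES for N atoms (remember two-letter symbols like Cl and Br are single atoms).
Nitrogen count: 2.

2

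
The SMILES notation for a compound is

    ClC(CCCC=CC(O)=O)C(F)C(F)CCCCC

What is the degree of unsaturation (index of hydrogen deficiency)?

Molecular formula: C14H23ClF2O2.
DoU = (2C + 2 + N − H − X) / 2, where X is the halogen count and O/S are ignored.
    = (2·14 + 2 + 0 − 23 − 3) / 2 = 4 / 2 = 2.

2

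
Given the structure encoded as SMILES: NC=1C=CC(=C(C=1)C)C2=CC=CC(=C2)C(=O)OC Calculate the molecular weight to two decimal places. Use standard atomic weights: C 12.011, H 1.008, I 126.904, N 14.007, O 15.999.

First, the molecular formula is C15H15NO2 (counting implicit H from valence).
  C: 15 × 12.011 = 180.165
  H: 15 × 1.008 = 15.120
  N: 1 × 14.007 = 14.007
  O: 2 × 15.999 = 31.998
Sum: 15×12.011 + 15×1.008 + 1×14.007 + 2×15.999 = 241.290 → 241.29 g/mol.

241.29 g/mol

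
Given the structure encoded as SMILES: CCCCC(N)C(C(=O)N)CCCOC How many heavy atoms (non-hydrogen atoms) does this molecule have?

Every atom symbol written in the SMILES (organic subset) is one heavy atom; implicit H are not written.
Heavy atoms by element → C:11, N:2, O:2.
Total: 15.

15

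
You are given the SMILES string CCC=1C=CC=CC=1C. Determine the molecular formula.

C9H12

Walk through each heavy atom and fill implicit hydrogens from standard valence (C 4, N 3, O 2, S 2, halogen 1):
  atom 1: C, bond orders sum to 1 (valence 4) → 3 H
  atom 2: C, bond orders sum to 2 (valence 4) → 2 H
  atom 3: C, bond orders sum to 4 (valence 4) → 0 H
  atom 4: C, bond orders sum to 3 (valence 4) → 1 H
  atom 5: C, bond orders sum to 3 (valence 4) → 1 H
  atom 6: C, bond orders sum to 3 (valence 4) → 1 H
  atom 7: C, bond orders sum to 3 (valence 4) → 1 H
  atom 8: C, bond orders sum to 4 (valence 4) → 0 H
  atom 9: C, bond orders sum to 1 (valence 4) → 3 H
Totals → C:9, H:12.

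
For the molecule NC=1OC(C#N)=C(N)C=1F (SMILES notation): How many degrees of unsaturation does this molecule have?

Degree of unsaturation = (number of rings) + (number of π bonds).
Ring closures in the SMILES: 1.
π bonds: 2 double bonds (each 1 DoU), 1 triple bond (each 2 DoU) → 4 DoU from unsaturation.
Total DoU = 1 + 4 = 5.

5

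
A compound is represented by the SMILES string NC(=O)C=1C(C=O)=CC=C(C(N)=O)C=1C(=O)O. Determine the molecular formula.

C10H8N2O5

Walk through each heavy atom and fill implicit hydrogens from standard valence (C 4, N 3, O 2, S 2, halogen 1):
  atom 1: N, bond orders sum to 1 (valence 3) → 2 H
  atom 2: C, bond orders sum to 4 (valence 4) → 0 H
  atom 3: O, bond orders sum to 2 (valence 2) → 0 H
  atom 4: C, bond orders sum to 4 (valence 4) → 0 H
  atom 5: C, bond orders sum to 4 (valence 4) → 0 H
  atom 6: C, bond orders sum to 3 (valence 4) → 1 H
  atom 7: O, bond orders sum to 2 (valence 2) → 0 H
  atom 8: C, bond orders sum to 3 (valence 4) → 1 H
  atom 9: C, bond orders sum to 3 (valence 4) → 1 H
  atom 10: C, bond orders sum to 4 (valence 4) → 0 H
  atom 11: C, bond orders sum to 4 (valence 4) → 0 H
  atom 12: N, bond orders sum to 1 (valence 3) → 2 H
  atom 13: O, bond orders sum to 2 (valence 2) → 0 H
  atom 14: C, bond orders sum to 4 (valence 4) → 0 H
  atom 15: C, bond orders sum to 4 (valence 4) → 0 H
  atom 16: O, bond orders sum to 2 (valence 2) → 0 H
  atom 17: O, bond orders sum to 1 (valence 2) → 1 H
Totals → C:10, H:8, N:2, O:5.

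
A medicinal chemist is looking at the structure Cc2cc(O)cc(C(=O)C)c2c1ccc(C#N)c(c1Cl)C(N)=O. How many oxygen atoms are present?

Scan the SMILES for O atoms (remember two-letter symbols like Cl and Br are single atoms).
Oxygen count: 3.

3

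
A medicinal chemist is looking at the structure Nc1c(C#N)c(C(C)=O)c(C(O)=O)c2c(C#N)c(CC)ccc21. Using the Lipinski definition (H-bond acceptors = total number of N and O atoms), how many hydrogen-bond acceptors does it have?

6

N atoms: 3; O atoms: 3.
Lipinski HBA = 3 + 3 = 6.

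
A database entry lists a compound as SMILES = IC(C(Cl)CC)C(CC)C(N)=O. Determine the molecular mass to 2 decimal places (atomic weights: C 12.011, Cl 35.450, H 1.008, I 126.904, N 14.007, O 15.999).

First, the molecular formula is C8H15ClINO (counting implicit H from valence).
  C: 8 × 12.011 = 96.088
  Cl: 1 × 35.450 = 35.450
  H: 15 × 1.008 = 15.120
  I: 1 × 126.904 = 126.904
  N: 1 × 14.007 = 14.007
  O: 1 × 15.999 = 15.999
Sum: 8×12.011 + 1×35.450 + 15×1.008 + 1×126.904 + 1×14.007 + 1×15.999 = 303.568 → 303.57 g/mol.

303.57 g/mol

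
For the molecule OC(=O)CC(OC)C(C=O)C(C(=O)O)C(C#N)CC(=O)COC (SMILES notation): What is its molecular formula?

Walk through each heavy atom and fill implicit hydrogens from standard valence (C 4, N 3, O 2, S 2, halogen 1):
  atom 1: O, bond orders sum to 1 (valence 2) → 1 H
  atom 2: C, bond orders sum to 4 (valence 4) → 0 H
  atom 3: O, bond orders sum to 2 (valence 2) → 0 H
  atom 4: C, bond orders sum to 2 (valence 4) → 2 H
  atom 5: C, bond orders sum to 3 (valence 4) → 1 H
  atom 6: O, bond orders sum to 2 (valence 2) → 0 H
  atom 7: C, bond orders sum to 1 (valence 4) → 3 H
  atom 8: C, bond orders sum to 3 (valence 4) → 1 H
  atom 9: C, bond orders sum to 3 (valence 4) → 1 H
  atom 10: O, bond orders sum to 2 (valence 2) → 0 H
  atom 11: C, bond orders sum to 3 (valence 4) → 1 H
  atom 12: C, bond orders sum to 4 (valence 4) → 0 H
  atom 13: O, bond orders sum to 2 (valence 2) → 0 H
  atom 14: O, bond orders sum to 1 (valence 2) → 1 H
  atom 15: C, bond orders sum to 3 (valence 4) → 1 H
  atom 16: C, bond orders sum to 4 (valence 4) → 0 H
  atom 17: N, bond orders sum to 3 (valence 3) → 0 H
  atom 18: C, bond orders sum to 2 (valence 4) → 2 H
  atom 19: C, bond orders sum to 4 (valence 4) → 0 H
  atom 20: O, bond orders sum to 2 (valence 2) → 0 H
  atom 21: C, bond orders sum to 2 (valence 4) → 2 H
  atom 22: O, bond orders sum to 2 (valence 2) → 0 H
  atom 23: C, bond orders sum to 1 (valence 4) → 3 H
Totals → C:14, H:19, N:1, O:8.

C14H19NO8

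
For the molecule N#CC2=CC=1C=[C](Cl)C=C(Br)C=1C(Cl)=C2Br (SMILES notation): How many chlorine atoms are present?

Scan the SMILES for Cl atoms (remember two-letter symbols like Cl and Br are single atoms).
Chlorine count: 2.

2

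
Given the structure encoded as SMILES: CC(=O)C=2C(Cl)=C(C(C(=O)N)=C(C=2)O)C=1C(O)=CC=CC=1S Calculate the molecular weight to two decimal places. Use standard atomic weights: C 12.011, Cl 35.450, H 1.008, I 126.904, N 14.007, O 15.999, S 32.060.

First, the molecular formula is C15H12ClNO4S (counting implicit H from valence).
  C: 15 × 12.011 = 180.165
  Cl: 1 × 35.450 = 35.450
  H: 12 × 1.008 = 12.096
  N: 1 × 14.007 = 14.007
  O: 4 × 15.999 = 63.996
  S: 1 × 32.060 = 32.060
Sum: 15×12.011 + 1×35.450 + 12×1.008 + 1×14.007 + 4×15.999 + 1×32.060 = 337.774 → 337.77 g/mol.

337.77 g/mol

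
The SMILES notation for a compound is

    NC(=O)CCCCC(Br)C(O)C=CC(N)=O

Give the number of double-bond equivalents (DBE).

Degree of unsaturation = (number of rings) + (number of π bonds).
Ring closures in the SMILES: 0.
π bonds: 3 double bonds (each 1 DoU) → 3 DoU from unsaturation.
Total DoU = 0 + 3 = 3.

3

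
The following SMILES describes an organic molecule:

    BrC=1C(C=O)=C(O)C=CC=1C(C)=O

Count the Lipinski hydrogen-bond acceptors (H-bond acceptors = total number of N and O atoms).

3

N atoms: 0; O atoms: 3.
Lipinski HBA = 0 + 3 = 3.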